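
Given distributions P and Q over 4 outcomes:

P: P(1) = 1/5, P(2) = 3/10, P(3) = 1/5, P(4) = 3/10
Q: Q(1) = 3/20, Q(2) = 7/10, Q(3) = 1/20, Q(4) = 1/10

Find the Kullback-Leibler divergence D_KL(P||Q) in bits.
0.5918 bits

D_KL(P||Q) = Σ P(x) log₂(P(x)/Q(x))

Computing term by term:
  P(1)·log₂(P(1)/Q(1)) = (1/5)·log₂((1/5)/(3/20)) = 0.08301
  P(2)·log₂(P(2)/Q(2)) = (3/10)·log₂((3/10)/(7/10)) = -0.36672
  P(3)·log₂(P(3)/Q(3)) = (1/5)·log₂((1/5)/(1/20)) = 0.40000
  P(4)·log₂(P(4)/Q(4)) = (3/10)·log₂((3/10)/(1/10)) = 0.47549

D_KL(P||Q) = 0.08301 - 0.36672 + 0.40000 + 0.47549 = 0.59178 ≈ 0.5918 bits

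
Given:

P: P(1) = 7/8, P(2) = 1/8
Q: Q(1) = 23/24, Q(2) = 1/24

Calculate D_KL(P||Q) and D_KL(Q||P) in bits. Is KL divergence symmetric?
D_KL(P||Q) = 0.0833 bits, D_KL(Q||P) = 0.0597 bits. No, KL divergence is not symmetric.

D_KL(P||Q) = Σ P(x) log₂(P(x)/Q(x))

Computing term by term:
  P(1)·log₂(P(1)/Q(1)) = (7/8)·log₂((7/8)/(23/24)) = -0.11484
  P(2)·log₂(P(2)/Q(2)) = (1/8)·log₂((1/8)/(1/24)) = 0.19812

D_KL(P||Q) = -0.11484 + 0.19812 = 0.08328 ≈ 0.0833 bits

D_KL(Q||P) = Σ Q(x) log₂(Q(x)/P(x))

Computing term by term:
  Q(1)·log₂(Q(1)/P(1)) = (23/24)·log₂((23/24)/(7/8)) = 0.12578
  Q(2)·log₂(Q(2)/P(2)) = (1/24)·log₂((1/24)/(1/8)) = -0.06604

D_KL(Q||P) = 0.12578 - 0.06604 = 0.05974 ≈ 0.0597 bits

These are NOT equal (difference: 0.0236 bits). KL divergence is asymmetric: D_KL(P||Q) ≠ D_KL(Q||P) in general.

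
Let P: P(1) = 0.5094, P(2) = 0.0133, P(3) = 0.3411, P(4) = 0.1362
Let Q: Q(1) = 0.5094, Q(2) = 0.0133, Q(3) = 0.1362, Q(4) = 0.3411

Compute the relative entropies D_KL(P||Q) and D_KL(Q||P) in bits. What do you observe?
D_KL(P||Q) = 0.2714 bits, D_KL(Q||P) = 0.2714 bits. The two directions give the same value here, because Q is a self-inverse relabeling of P; in general KL divergence is asymmetric.

D_KL(P||Q) = Σ P(x) log₂(P(x)/Q(x))

Computing term by term:
  P(1)·log₂(P(1)/Q(1)) = 0.5094·log₂(0.5094/0.5094) = 0.00000
  P(2)·log₂(P(2)/Q(2)) = 0.0133·log₂(0.0133/0.0133) = 0.00000
  P(3)·log₂(P(3)/Q(3)) = 0.3411·log₂(0.3411/0.1362) = 0.45178
  P(4)·log₂(P(4)/Q(4)) = 0.1362·log₂(0.1362/0.3411) = -0.18039

D_KL(P||Q) = 0.00000 + 0.00000 + 0.45178 - 0.18039 = 0.27139 ≈ 0.2714 bits

D_KL(Q||P) = Σ Q(x) log₂(Q(x)/P(x))

Computing term by term:
  Q(1)·log₂(Q(1)/P(1)) = 0.5094·log₂(0.5094/0.5094) = 0.00000
  Q(2)·log₂(Q(2)/P(2)) = 0.0133·log₂(0.0133/0.0133) = 0.00000
  Q(3)·log₂(Q(3)/P(3)) = 0.1362·log₂(0.1362/0.3411) = -0.18039
  Q(4)·log₂(Q(4)/P(4)) = 0.3411·log₂(0.3411/0.1362) = 0.45178

D_KL(Q||P) = 0.00000 + 0.00000 - 0.18039 + 0.45178 = 0.27139 ≈ 0.2714 bits

These ARE equal here. Q is P with outcomes relabeled (Q(3) = P(4), Q(4) = P(3)) by a relabeling that is its own inverse, so the two sums contain exactly the same terms in a different order. This is a special case — KL divergence is not symmetric in general: D_KL(P||Q) ≠ D_KL(Q||P) for most P, Q.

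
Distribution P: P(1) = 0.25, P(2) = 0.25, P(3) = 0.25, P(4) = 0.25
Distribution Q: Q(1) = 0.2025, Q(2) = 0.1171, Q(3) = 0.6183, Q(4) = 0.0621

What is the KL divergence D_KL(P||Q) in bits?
0.5253 bits

D_KL(P||Q) = Σ P(x) log₂(P(x)/Q(x))

Computing term by term:
  P(1)·log₂(P(1)/Q(1)) = 0.25·log₂(0.25/0.2025) = 0.07600
  P(2)·log₂(P(2)/Q(2)) = 0.25·log₂(0.25/0.1171) = 0.27355
  P(3)·log₂(P(3)/Q(3)) = 0.25·log₂(0.25/0.6183) = -0.32659
  P(4)·log₂(P(4)/Q(4)) = 0.25·log₂(0.25/0.0621) = 0.50232

D_KL(P||Q) = 0.07600 + 0.27355 - 0.32659 + 0.50232 = 0.52528 ≈ 0.5253 bits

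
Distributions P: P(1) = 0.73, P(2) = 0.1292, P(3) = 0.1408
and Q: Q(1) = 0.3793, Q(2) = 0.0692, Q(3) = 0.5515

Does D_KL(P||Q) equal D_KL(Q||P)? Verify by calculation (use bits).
D_KL(P||Q) = 0.5286 bits, D_KL(Q||P) = 0.6657 bits. No — D_KL(P||Q) ≠ D_KL(Q||P) for this pair.

D_KL(P||Q) = Σ P(x) log₂(P(x)/Q(x))

Computing term by term:
  P(1)·log₂(P(1)/Q(1)) = 0.73·log₂(0.73/0.3793) = 0.68953
  P(2)·log₂(P(2)/Q(2)) = 0.1292·log₂(0.1292/0.0692) = 0.11638
  P(3)·log₂(P(3)/Q(3)) = 0.1408·log₂(0.1408/0.5515) = -0.27734

D_KL(P||Q) = 0.68953 + 0.11638 - 0.27734 = 0.52857 ≈ 0.5286 bits

D_KL(Q||P) = Σ Q(x) log₂(Q(x)/P(x))

Computing term by term:
  Q(1)·log₂(Q(1)/P(1)) = 0.3793·log₂(0.3793/0.73) = -0.35827
  Q(2)·log₂(Q(2)/P(2)) = 0.0692·log₂(0.0692/0.1292) = -0.06233
  Q(3)·log₂(Q(3)/P(3)) = 0.5515·log₂(0.5515/0.1408) = 1.08630

D_KL(Q||P) = -0.35827 - 0.06233 + 1.08630 = 0.66570 ≈ 0.6657 bits

These are NOT equal (difference: 0.1371 bits). KL divergence is asymmetric: D_KL(P||Q) ≠ D_KL(Q||P) in general.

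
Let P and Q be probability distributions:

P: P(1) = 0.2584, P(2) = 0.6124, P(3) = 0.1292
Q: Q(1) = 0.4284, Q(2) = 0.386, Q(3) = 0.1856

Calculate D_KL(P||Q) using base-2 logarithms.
0.1518 bits

D_KL(P||Q) = Σ P(x) log₂(P(x)/Q(x))

Computing term by term:
  P(1)·log₂(P(1)/Q(1)) = 0.2584·log₂(0.2584/0.4284) = -0.18846
  P(2)·log₂(P(2)/Q(2)) = 0.6124·log₂(0.6124/0.386) = 0.40778
  P(3)·log₂(P(3)/Q(3)) = 0.1292·log₂(0.1292/0.1856) = -0.06752

D_KL(P||Q) = -0.18846 + 0.40778 - 0.06752 = 0.15180 ≈ 0.1518 bits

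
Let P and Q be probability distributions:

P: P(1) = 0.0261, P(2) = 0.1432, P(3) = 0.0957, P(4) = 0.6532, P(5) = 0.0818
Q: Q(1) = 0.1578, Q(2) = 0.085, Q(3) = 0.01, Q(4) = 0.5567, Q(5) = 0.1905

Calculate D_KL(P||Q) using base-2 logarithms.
0.4027 bits

D_KL(P||Q) = Σ P(x) log₂(P(x)/Q(x))

Computing term by term:
  P(1)·log₂(P(1)/Q(1)) = 0.0261·log₂(0.0261/0.1578) = -0.06775
  P(2)·log₂(P(2)/Q(2)) = 0.1432·log₂(0.1432/0.085) = 0.10776
  P(3)·log₂(P(3)/Q(3)) = 0.0957·log₂(0.0957/0.01) = 0.31184
  P(4)·log₂(P(4)/Q(4)) = 0.6532·log₂(0.6532/0.5567) = 0.15064
  P(5)·log₂(P(5)/Q(5)) = 0.0818·log₂(0.0818/0.1905) = -0.09976

D_KL(P||Q) = -0.06775 + 0.10776 + 0.31184 + 0.15064 - 0.09976 = 0.40273 ≈ 0.4027 bits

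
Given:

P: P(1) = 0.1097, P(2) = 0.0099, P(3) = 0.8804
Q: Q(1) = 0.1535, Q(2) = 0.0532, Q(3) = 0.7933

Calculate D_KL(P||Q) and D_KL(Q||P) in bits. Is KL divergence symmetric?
D_KL(P||Q) = 0.0551 bits, D_KL(Q||P) = 0.0842 bits. No, KL divergence is not symmetric.

D_KL(P||Q) = Σ P(x) log₂(P(x)/Q(x))

Computing term by term:
  P(1)·log₂(P(1)/Q(1)) = 0.1097·log₂(0.1097/0.1535) = -0.05317
  P(2)·log₂(P(2)/Q(2)) = 0.0099·log₂(0.0099/0.0532) = -0.02402
  P(3)·log₂(P(3)/Q(3)) = 0.8804·log₂(0.8804/0.7933) = 0.13232

D_KL(P||Q) = -0.05317 - 0.02402 + 0.13232 = 0.05513 ≈ 0.0551 bits

D_KL(Q||P) = Σ Q(x) log₂(Q(x)/P(x))

Computing term by term:
  Q(1)·log₂(Q(1)/P(1)) = 0.1535·log₂(0.1535/0.1097) = 0.07440
  Q(2)·log₂(Q(2)/P(2)) = 0.0532·log₂(0.0532/0.0099) = 0.12906
  Q(3)·log₂(Q(3)/P(3)) = 0.7933·log₂(0.7933/0.8804) = -0.11923

D_KL(Q||P) = 0.07440 + 0.12906 - 0.11923 = 0.08423 ≈ 0.0842 bits

These are NOT equal (difference: 0.0291 bits). KL divergence is asymmetric: D_KL(P||Q) ≠ D_KL(Q||P) in general.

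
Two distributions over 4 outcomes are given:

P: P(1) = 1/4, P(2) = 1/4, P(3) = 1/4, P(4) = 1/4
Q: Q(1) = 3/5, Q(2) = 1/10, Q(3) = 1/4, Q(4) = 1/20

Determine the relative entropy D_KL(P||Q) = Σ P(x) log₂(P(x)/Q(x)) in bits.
0.5952 bits

D_KL(P||Q) = Σ P(x) log₂(P(x)/Q(x))

Computing term by term:
  P(1)·log₂(P(1)/Q(1)) = (1/4)·log₂((1/4)/(3/5)) = -0.31576
  P(2)·log₂(P(2)/Q(2)) = (1/4)·log₂((1/4)/(1/10)) = 0.33048
  P(3)·log₂(P(3)/Q(3)) = (1/4)·log₂((1/4)/(1/4)) = 0.00000
  P(4)·log₂(P(4)/Q(4)) = (1/4)·log₂((1/4)/(1/20)) = 0.58048

D_KL(P||Q) = -0.31576 + 0.33048 + 0.00000 + 0.58048 = 0.59520 ≈ 0.5952 bits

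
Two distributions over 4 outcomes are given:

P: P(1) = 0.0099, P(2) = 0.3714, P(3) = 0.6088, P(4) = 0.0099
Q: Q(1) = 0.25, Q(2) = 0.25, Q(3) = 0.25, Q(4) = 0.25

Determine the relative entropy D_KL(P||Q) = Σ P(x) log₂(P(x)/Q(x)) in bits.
0.9016 bits

D_KL(P||Q) = Σ P(x) log₂(P(x)/Q(x))

Computing term by term:
  P(1)·log₂(P(1)/Q(1)) = 0.0099·log₂(0.0099/0.25) = -0.04612
  P(2)·log₂(P(2)/Q(2)) = 0.3714·log₂(0.3714/0.25) = 0.21209
  P(3)·log₂(P(3)/Q(3)) = 0.6088·log₂(0.6088/0.25) = 0.78172
  P(4)·log₂(P(4)/Q(4)) = 0.0099·log₂(0.0099/0.25) = -0.04612

D_KL(P||Q) = -0.04612 + 0.21209 + 0.78172 - 0.04612 = 0.90157 ≈ 0.9016 bits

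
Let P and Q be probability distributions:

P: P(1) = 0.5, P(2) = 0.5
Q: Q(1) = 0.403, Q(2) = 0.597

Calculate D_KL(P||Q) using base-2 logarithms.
0.0277 bits

D_KL(P||Q) = Σ P(x) log₂(P(x)/Q(x))

Computing term by term:
  P(1)·log₂(P(1)/Q(1)) = 0.5·log₂(0.5/0.403) = 0.15557
  P(2)·log₂(P(2)/Q(2)) = 0.5·log₂(0.5/0.597) = -0.12790

D_KL(P||Q) = 0.15557 - 0.12790 = 0.02767 ≈ 0.0277 bits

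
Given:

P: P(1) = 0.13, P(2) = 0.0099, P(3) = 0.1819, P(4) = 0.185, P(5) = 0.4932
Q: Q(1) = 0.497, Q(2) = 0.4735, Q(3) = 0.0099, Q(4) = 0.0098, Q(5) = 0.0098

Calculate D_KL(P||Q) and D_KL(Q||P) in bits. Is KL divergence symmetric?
D_KL(P||Q) = 4.0295 bits, D_KL(Q||P) = 3.4651 bits. No, KL divergence is not symmetric.

D_KL(P||Q) = Σ P(x) log₂(P(x)/Q(x))

Computing term by term:
  P(1)·log₂(P(1)/Q(1)) = 0.13·log₂(0.13/0.497) = -0.25152
  P(2)·log₂(P(2)/Q(2)) = 0.0099·log₂(0.0099/0.4735) = -0.05524
  P(3)·log₂(P(3)/Q(3)) = 0.1819·log₂(0.1819/0.0099) = 0.76390
  P(4)·log₂(P(4)/Q(4)) = 0.185·log₂(0.185/0.0098) = 0.78414
  P(5)·log₂(P(5)/Q(5)) = 0.4932·log₂(0.4932/0.0098) = 2.78818

D_KL(P||Q) = -0.25152 - 0.05524 + 0.76390 + 0.78414 + 2.78818 = 4.02946 ≈ 4.0295 bits

D_KL(Q||P) = Σ Q(x) log₂(Q(x)/P(x))

Computing term by term:
  Q(1)·log₂(Q(1)/P(1)) = 0.497·log₂(0.497/0.13) = 0.96156
  Q(2)·log₂(Q(2)/P(2)) = 0.4735·log₂(0.4735/0.0099) = 2.64203
  Q(3)·log₂(Q(3)/P(3)) = 0.0099·log₂(0.0099/0.1819) = -0.04158
  Q(4)·log₂(Q(4)/P(4)) = 0.0098·log₂(0.0098/0.185) = -0.04154
  Q(5)·log₂(Q(5)/P(5)) = 0.0098·log₂(0.0098/0.4932) = -0.05540

D_KL(Q||P) = 0.96156 + 2.64203 - 0.04158 - 0.04154 - 0.05540 = 3.46507 ≈ 3.4651 bits

These are NOT equal (difference: 0.5644 bits). KL divergence is asymmetric: D_KL(P||Q) ≠ D_KL(Q||P) in general.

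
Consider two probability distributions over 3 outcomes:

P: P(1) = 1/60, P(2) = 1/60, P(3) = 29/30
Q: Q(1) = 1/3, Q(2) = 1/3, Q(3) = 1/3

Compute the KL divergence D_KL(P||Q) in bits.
1.3408 bits

D_KL(P||Q) = Σ P(x) log₂(P(x)/Q(x))

Computing term by term:
  P(1)·log₂(P(1)/Q(1)) = (1/60)·log₂((1/60)/(1/3)) = -0.07203
  P(2)·log₂(P(2)/Q(2)) = (1/60)·log₂((1/60)/(1/3)) = -0.07203
  P(3)·log₂(P(3)/Q(3)) = (29/30)·log₂((29/30)/(1/3)) = 1.48485

D_KL(P||Q) = -0.07203 - 0.07203 + 1.48485 = 1.34079 ≈ 1.3408 bits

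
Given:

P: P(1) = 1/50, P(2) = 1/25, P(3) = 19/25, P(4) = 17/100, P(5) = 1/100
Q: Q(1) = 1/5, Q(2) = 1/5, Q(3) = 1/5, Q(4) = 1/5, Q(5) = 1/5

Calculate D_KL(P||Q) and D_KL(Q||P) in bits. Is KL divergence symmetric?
D_KL(P||Q) = 1.2214 bits, D_KL(Q||P) = 1.6549 bits. No, KL divergence is not symmetric.

D_KL(P||Q) = Σ P(x) log₂(P(x)/Q(x))

Computing term by term:
  P(1)·log₂(P(1)/Q(1)) = (1/50)·log₂((1/50)/(1/5)) = -0.06644
  P(2)·log₂(P(2)/Q(2)) = (1/25)·log₂((1/25)/(1/5)) = -0.09288
  P(3)·log₂(P(3)/Q(3)) = (19/25)·log₂((19/25)/(1/5)) = 1.46376
  P(4)·log₂(P(4)/Q(4)) = (17/100)·log₂((17/100)/(1/5)) = -0.03986
  P(5)·log₂(P(5)/Q(5)) = (1/100)·log₂((1/100)/(1/5)) = -0.04322

D_KL(P||Q) = -0.06644 - 0.09288 + 1.46376 - 0.03986 - 0.04322 = 1.22136 ≈ 1.2214 bits

D_KL(Q||P) = Σ Q(x) log₂(Q(x)/P(x))

Computing term by term:
  Q(1)·log₂(Q(1)/P(1)) = (1/5)·log₂((1/5)/(1/50)) = 0.66439
  Q(2)·log₂(Q(2)/P(2)) = (1/5)·log₂((1/5)/(1/25)) = 0.46439
  Q(3)·log₂(Q(3)/P(3)) = (1/5)·log₂((1/5)/(19/25)) = -0.38520
  Q(4)·log₂(Q(4)/P(4)) = (1/5)·log₂((1/5)/(17/100)) = 0.04689
  Q(5)·log₂(Q(5)/P(5)) = (1/5)·log₂((1/5)/(1/100)) = 0.86439

D_KL(Q||P) = 0.66439 + 0.46439 - 0.38520 + 0.04689 + 0.86439 = 1.65486 ≈ 1.6549 bits

These are NOT equal (difference: 0.4335 bits). KL divergence is asymmetric: D_KL(P||Q) ≠ D_KL(Q||P) in general.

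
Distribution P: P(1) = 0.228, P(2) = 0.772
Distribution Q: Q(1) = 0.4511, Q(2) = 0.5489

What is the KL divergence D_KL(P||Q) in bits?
0.1554 bits

D_KL(P||Q) = Σ P(x) log₂(P(x)/Q(x))

Computing term by term:
  P(1)·log₂(P(1)/Q(1)) = 0.228·log₂(0.228/0.4511) = -0.22445
  P(2)·log₂(P(2)/Q(2)) = 0.772·log₂(0.772/0.5489) = 0.37987

D_KL(P||Q) = -0.22445 + 0.37987 = 0.15542 ≈ 0.1554 bits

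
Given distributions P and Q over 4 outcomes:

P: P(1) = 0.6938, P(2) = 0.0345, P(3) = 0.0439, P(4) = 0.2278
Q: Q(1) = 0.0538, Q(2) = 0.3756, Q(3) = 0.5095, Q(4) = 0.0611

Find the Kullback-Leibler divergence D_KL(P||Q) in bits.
2.7177 bits

D_KL(P||Q) = Σ P(x) log₂(P(x)/Q(x))

Computing term by term:
  P(1)·log₂(P(1)/Q(1)) = 0.6938·log₂(0.6938/0.0538) = 2.55932
  P(2)·log₂(P(2)/Q(2)) = 0.0345·log₂(0.0345/0.3756) = -0.11884
  P(3)·log₂(P(3)/Q(3)) = 0.0439·log₂(0.0439/0.5095) = -0.15527
  P(4)·log₂(P(4)/Q(4)) = 0.2278·log₂(0.2278/0.0611) = 0.43248

D_KL(P||Q) = 2.55932 - 0.11884 - 0.15527 + 0.43248 = 2.71769 ≈ 2.7177 bits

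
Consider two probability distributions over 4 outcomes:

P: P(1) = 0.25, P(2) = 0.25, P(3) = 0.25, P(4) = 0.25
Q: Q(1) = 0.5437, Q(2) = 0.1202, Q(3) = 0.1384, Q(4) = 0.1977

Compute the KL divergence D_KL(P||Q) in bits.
0.2818 bits

D_KL(P||Q) = Σ P(x) log₂(P(x)/Q(x))

Computing term by term:
  P(1)·log₂(P(1)/Q(1)) = 0.25·log₂(0.25/0.5437) = -0.28022
  P(2)·log₂(P(2)/Q(2)) = 0.25·log₂(0.25/0.1202) = 0.26412
  P(3)·log₂(P(3)/Q(3)) = 0.25·log₂(0.25/0.1384) = 0.21327
  P(4)·log₂(P(4)/Q(4)) = 0.25·log₂(0.25/0.1977) = 0.08465

D_KL(P||Q) = -0.28022 + 0.26412 + 0.21327 + 0.08465 = 0.28182 ≈ 0.2818 bits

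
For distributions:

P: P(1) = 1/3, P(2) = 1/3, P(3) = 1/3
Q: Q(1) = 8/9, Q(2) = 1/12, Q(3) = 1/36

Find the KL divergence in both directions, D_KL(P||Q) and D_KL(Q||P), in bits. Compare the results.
D_KL(P||Q) = 1.3900 bits, D_KL(Q||P) = 0.9916 bits. D_KL(P||Q) is larger than D_KL(Q||P) by 0.3984 bits; the two directions differ.

D_KL(P||Q) = Σ P(x) log₂(P(x)/Q(x))

Computing term by term:
  P(1)·log₂(P(1)/Q(1)) = (1/3)·log₂((1/3)/(8/9)) = -0.47168
  P(2)·log₂(P(2)/Q(2)) = (1/3)·log₂((1/3)/(1/12)) = 0.66667
  P(3)·log₂(P(3)/Q(3)) = (1/3)·log₂((1/3)/(1/36)) = 1.19499

D_KL(P||Q) = -0.47168 + 0.66667 + 1.19499 = 1.38998 ≈ 1.3900 bits

D_KL(Q||P) = Σ Q(x) log₂(Q(x)/P(x))

Computing term by term:
  Q(1)·log₂(Q(1)/P(1)) = (8/9)·log₂((8/9)/(1/3)) = 1.25781
  Q(2)·log₂(Q(2)/P(2)) = (1/12)·log₂((1/12)/(1/3)) = -0.16667
  Q(3)·log₂(Q(3)/P(3)) = (1/36)·log₂((1/36)/(1/3)) = -0.09958

D_KL(Q||P) = 1.25781 - 0.16667 - 0.09958 = 0.99156 ≈ 0.9916 bits

These are NOT equal (difference: 0.3984 bits). KL divergence is asymmetric: D_KL(P||Q) ≠ D_KL(Q||P) in general.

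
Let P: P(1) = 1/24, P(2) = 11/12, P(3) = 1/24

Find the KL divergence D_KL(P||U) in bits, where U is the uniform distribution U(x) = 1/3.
1.0878 bits

U(i) = 1/3 for all i

D_KL(P||U) = Σ P(x) log₂(P(x) / (1/3))
           = Σ P(x) log₂(P(x)) + log₂(3)
           = log₂(3) - H(P)

H(P) = -Σ P(x) log₂(P(x)):
  -P(1)·log₂(P(1)) = -(1/24)·log₂(1/24) = 0.19104
  -P(2)·log₂(P(2)) = -(11/12)·log₂(11/12) = 0.11507
  -P(3)·log₂(P(3)) = -(1/24)·log₂(1/24) = 0.19104
H(P) = 0.19104 + 0.11507 + 0.19104 = 0.49715 bits

log₂(3) = 1.58496 bits

D_KL(P||U) = 1.58496 - 0.49715 = 1.08781 ≈ 1.0878 bits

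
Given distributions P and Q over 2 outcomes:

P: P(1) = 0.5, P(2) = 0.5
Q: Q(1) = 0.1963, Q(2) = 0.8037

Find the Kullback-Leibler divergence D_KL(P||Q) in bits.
0.3321 bits

D_KL(P||Q) = Σ P(x) log₂(P(x)/Q(x))

Computing term by term:
  P(1)·log₂(P(1)/Q(1)) = 0.5·log₂(0.5/0.1963) = 0.67443
  P(2)·log₂(P(2)/Q(2)) = 0.5·log₂(0.5/0.8037) = -0.34236

D_KL(P||Q) = 0.67443 - 0.34236 = 0.33207 ≈ 0.3321 bits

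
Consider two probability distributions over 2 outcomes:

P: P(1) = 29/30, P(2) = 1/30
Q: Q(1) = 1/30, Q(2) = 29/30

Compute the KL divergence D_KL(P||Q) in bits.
4.5341 bits

D_KL(P||Q) = Σ P(x) log₂(P(x)/Q(x))

Computing term by term:
  P(1)·log₂(P(1)/Q(1)) = (29/30)·log₂((29/30)/(1/30)) = 4.69605
  P(2)·log₂(P(2)/Q(2)) = (1/30)·log₂((1/30)/(29/30)) = -0.16193

D_KL(P||Q) = 4.69605 - 0.16193 = 4.53412 ≈ 4.5341 bits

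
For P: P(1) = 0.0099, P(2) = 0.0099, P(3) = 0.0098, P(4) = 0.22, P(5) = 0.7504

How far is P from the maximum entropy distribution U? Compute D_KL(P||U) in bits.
1.3333 bits

U(i) = 1/5 for all i

D_KL(P||U) = Σ P(x) log₂(P(x) / (1/5))
           = Σ P(x) log₂(P(x)) + log₂(5)
           = log₂(5) - H(P)

H(P) = -Σ P(x) log₂(P(x)):
  -P(1)·log₂(P(1)) = -(0.0099)·log₂(0.0099) = 0.06592
  -P(2)·log₂(P(2)) = -(0.0099)·log₂(0.0099) = 0.06592
  -P(3)·log₂(P(3)) = -(0.0098)·log₂(0.0098) = 0.06540
  -P(4)·log₂(P(4)) = -(0.22)·log₂(0.22) = 0.48057
  -P(5)·log₂(P(5)) = -(0.7504)·log₂(0.7504) = 0.31087
H(P) = 0.06592 + 0.06592 + 0.06540 + 0.48057 + 0.31087 = 0.98868 bits

log₂(5) = 2.32193 bits

D_KL(P||U) = 2.32193 - 0.98868 = 1.33325 ≈ 1.3333 bits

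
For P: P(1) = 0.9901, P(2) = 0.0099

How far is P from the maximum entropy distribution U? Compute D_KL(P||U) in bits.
0.9199 bits

U(i) = 1/2 for all i

D_KL(P||U) = Σ P(x) log₂(P(x) / (1/2))
           = Σ P(x) log₂(P(x)) + log₂(2)
           = log₂(2) - H(P)

H(P) = -Σ P(x) log₂(P(x)):
  -P(1)·log₂(P(1)) = -(0.9901)·log₂(0.9901) = 0.01421
  -P(2)·log₂(P(2)) = -(0.0099)·log₂(0.0099) = 0.06592
H(P) = 0.01421 + 0.06592 = 0.08013 bits

log₂(2) = 1.00000 bits

D_KL(P||U) = 1.00000 - 0.08013 = 0.91987 ≈ 0.9199 bits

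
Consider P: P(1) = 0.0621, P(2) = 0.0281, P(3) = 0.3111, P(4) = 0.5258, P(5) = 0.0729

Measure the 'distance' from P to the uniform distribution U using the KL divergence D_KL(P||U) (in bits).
0.6410 bits

U(i) = 1/5 for all i

D_KL(P||U) = Σ P(x) log₂(P(x) / (1/5))
           = Σ P(x) log₂(P(x)) + log₂(5)
           = log₂(5) - H(P)

H(P) = -Σ P(x) log₂(P(x)):
  -P(1)·log₂(P(1)) = -(0.0621)·log₂(0.0621) = 0.24898
  -P(2)·log₂(P(2)) = -(0.0281)·log₂(0.0281) = 0.14481
  -P(3)·log₂(P(3)) = -(0.3111)·log₂(0.3111) = 0.52406
  -P(4)·log₂(P(4)) = -(0.5258)·log₂(0.5258) = 0.48763
  -P(5)·log₂(P(5)) = -(0.0729)·log₂(0.0729) = 0.27541
H(P) = 0.24898 + 0.14481 + 0.52406 + 0.48763 + 0.27541 = 1.68089 bits

log₂(5) = 2.32193 bits

D_KL(P||U) = 2.32193 - 1.68089 = 0.64104 ≈ 0.6410 bits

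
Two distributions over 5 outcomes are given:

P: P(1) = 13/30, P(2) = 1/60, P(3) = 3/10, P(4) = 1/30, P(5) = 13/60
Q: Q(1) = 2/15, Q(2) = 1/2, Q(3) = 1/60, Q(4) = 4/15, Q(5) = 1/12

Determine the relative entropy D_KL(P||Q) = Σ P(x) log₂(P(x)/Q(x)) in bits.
2.1047 bits

D_KL(P||Q) = Σ P(x) log₂(P(x)/Q(x))

Computing term by term:
  P(1)·log₂(P(1)/Q(1)) = (13/30)·log₂((13/30)/(2/15)) = 0.73686
  P(2)·log₂(P(2)/Q(2)) = (1/60)·log₂((1/60)/(1/2)) = -0.08178
  P(3)·log₂(P(3)/Q(3)) = (3/10)·log₂((3/10)/(1/60)) = 1.25098
  P(4)·log₂(P(4)/Q(4)) = (1/30)·log₂((1/30)/(4/15)) = -0.10000
  P(5)·log₂(P(5)/Q(5)) = (13/60)·log₂((13/60)/(1/12)) = 0.29868

D_KL(P||Q) = 0.73686 - 0.08178 + 1.25098 - 0.10000 + 0.29868 = 2.10474 ≈ 2.1047 bits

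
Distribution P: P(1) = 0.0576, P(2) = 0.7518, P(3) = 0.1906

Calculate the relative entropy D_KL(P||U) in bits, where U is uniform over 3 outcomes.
0.5826 bits

U(i) = 1/3 for all i

D_KL(P||U) = Σ P(x) log₂(P(x) / (1/3))
           = Σ P(x) log₂(P(x)) + log₂(3)
           = log₂(3) - H(P)

H(P) = -Σ P(x) log₂(P(x)):
  -P(1)·log₂(P(1)) = -(0.0576)·log₂(0.0576) = 0.23718
  -P(2)·log₂(P(2)) = -(0.7518)·log₂(0.7518) = 0.30943
  -P(3)·log₂(P(3)) = -(0.1906)·log₂(0.1906) = 0.45580
H(P) = 0.23718 + 0.30943 + 0.45580 = 1.00241 bits

log₂(3) = 1.58496 bits

D_KL(P||U) = 1.58496 - 1.00241 = 0.58255 ≈ 0.5826 bits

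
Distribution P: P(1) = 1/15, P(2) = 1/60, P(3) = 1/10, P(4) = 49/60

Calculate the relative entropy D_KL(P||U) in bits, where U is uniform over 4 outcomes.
1.0703 bits

U(i) = 1/4 for all i

D_KL(P||U) = Σ P(x) log₂(P(x) / (1/4))
           = Σ P(x) log₂(P(x)) + log₂(4)
           = log₂(4) - H(P)

H(P) = -Σ P(x) log₂(P(x)):
  -P(1)·log₂(P(1)) = -(1/15)·log₂(1/15) = 0.26046
  -P(2)·log₂(P(2)) = -(1/60)·log₂(1/60) = 0.09845
  -P(3)·log₂(P(3)) = -(1/10)·log₂(1/10) = 0.33219
  -P(4)·log₂(P(4)) = -(49/60)·log₂(49/60) = 0.23861
H(P) = 0.26046 + 0.09845 + 0.33219 + 0.23861 = 0.92971 bits

log₂(4) = 2.00000 bits

D_KL(P||U) = 2.00000 - 0.92971 = 1.07029 ≈ 1.0703 bits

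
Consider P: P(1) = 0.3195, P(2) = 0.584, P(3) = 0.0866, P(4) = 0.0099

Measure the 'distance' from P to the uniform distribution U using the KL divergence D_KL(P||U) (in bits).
0.6493 bits

U(i) = 1/4 for all i

D_KL(P||U) = Σ P(x) log₂(P(x) / (1/4))
           = Σ P(x) log₂(P(x)) + log₂(4)
           = log₂(4) - H(P)

H(P) = -Σ P(x) log₂(P(x)):
  -P(1)·log₂(P(1)) = -(0.3195)·log₂(0.3195) = 0.52593
  -P(2)·log₂(P(2)) = -(0.584)·log₂(0.584) = 0.45316
  -P(3)·log₂(P(3)) = -(0.0866)·log₂(0.0866) = 0.30565
  -P(4)·log₂(P(4)) = -(0.0099)·log₂(0.0099) = 0.06592
H(P) = 0.52593 + 0.45316 + 0.30565 + 0.06592 = 1.35066 bits

log₂(4) = 2.00000 bits

D_KL(P||U) = 2.00000 - 1.35066 = 0.64934 ≈ 0.6493 bits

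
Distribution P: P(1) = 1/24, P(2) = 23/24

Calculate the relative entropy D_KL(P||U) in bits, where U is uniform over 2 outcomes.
0.7501 bits

U(i) = 1/2 for all i

D_KL(P||U) = Σ P(x) log₂(P(x) / (1/2))
           = Σ P(x) log₂(P(x)) + log₂(2)
           = log₂(2) - H(P)

H(P) = -Σ P(x) log₂(P(x)):
  -P(1)·log₂(P(1)) = -(1/24)·log₂(1/24) = 0.19104
  -P(2)·log₂(P(2)) = -(23/24)·log₂(23/24) = 0.05884
H(P) = 0.19104 + 0.05884 = 0.24988 bits

log₂(2) = 1.00000 bits

D_KL(P||U) = 1.00000 - 0.24988 = 0.75012 ≈ 0.7501 bits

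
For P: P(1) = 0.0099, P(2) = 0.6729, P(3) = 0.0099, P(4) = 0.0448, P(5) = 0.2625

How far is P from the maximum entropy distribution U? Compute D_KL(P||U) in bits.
1.0983 bits

U(i) = 1/5 for all i

D_KL(P||U) = Σ P(x) log₂(P(x) / (1/5))
           = Σ P(x) log₂(P(x)) + log₂(5)
           = log₂(5) - H(P)

H(P) = -Σ P(x) log₂(P(x)):
  -P(1)·log₂(P(1)) = -(0.0099)·log₂(0.0099) = 0.06592
  -P(2)·log₂(P(2)) = -(0.6729)·log₂(0.6729) = 0.38459
  -P(3)·log₂(P(3)) = -(0.0099)·log₂(0.0099) = 0.06592
  -P(4)·log₂(P(4)) = -(0.0448)·log₂(0.0448) = 0.20072
  -P(5)·log₂(P(5)) = -(0.2625)·log₂(0.2625) = 0.50652
H(P) = 0.06592 + 0.38459 + 0.06592 + 0.20072 + 0.50652 = 1.22367 bits

log₂(5) = 2.32193 bits

D_KL(P||U) = 2.32193 - 1.22367 = 1.09826 ≈ 1.0983 bits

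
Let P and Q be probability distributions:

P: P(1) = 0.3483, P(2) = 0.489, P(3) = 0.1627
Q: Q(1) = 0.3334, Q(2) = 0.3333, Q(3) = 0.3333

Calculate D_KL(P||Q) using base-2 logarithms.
0.1241 bits

D_KL(P||Q) = Σ P(x) log₂(P(x)/Q(x))

Computing term by term:
  P(1)·log₂(P(1)/Q(1)) = 0.3483·log₂(0.3483/0.3334) = 0.02197
  P(2)·log₂(P(2)/Q(2)) = 0.489·log₂(0.489/0.3333) = 0.27042
  P(3)·log₂(P(3)/Q(3)) = 0.1627·log₂(0.1627/0.3333) = -0.16833

D_KL(P||Q) = 0.02197 + 0.27042 - 0.16833 = 0.12406 ≈ 0.1241 bits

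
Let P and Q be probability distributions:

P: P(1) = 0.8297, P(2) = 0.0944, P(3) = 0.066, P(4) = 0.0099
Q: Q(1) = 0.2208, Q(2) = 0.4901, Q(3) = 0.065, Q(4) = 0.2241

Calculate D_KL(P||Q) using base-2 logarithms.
1.3172 bits

D_KL(P||Q) = Σ P(x) log₂(P(x)/Q(x))

Computing term by term:
  P(1)·log₂(P(1)/Q(1)) = 0.8297·log₂(0.8297/0.2208) = 1.58460
  P(2)·log₂(P(2)/Q(2)) = 0.0944·log₂(0.0944/0.4901) = -0.22431
  P(3)·log₂(P(3)/Q(3)) = 0.066·log₂(0.066/0.065) = 0.00145
  P(4)·log₂(P(4)/Q(4)) = 0.0099·log₂(0.0099/0.2241) = -0.04456

D_KL(P||Q) = 1.58460 - 0.22431 + 0.00145 - 0.04456 = 1.31718 ≈ 1.3172 bits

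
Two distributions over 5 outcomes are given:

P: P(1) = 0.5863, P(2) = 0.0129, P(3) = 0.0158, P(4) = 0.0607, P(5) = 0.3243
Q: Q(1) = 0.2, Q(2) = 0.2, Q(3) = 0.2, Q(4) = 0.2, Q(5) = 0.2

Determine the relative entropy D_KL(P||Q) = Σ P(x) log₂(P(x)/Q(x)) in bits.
0.9226 bits

D_KL(P||Q) = Σ P(x) log₂(P(x)/Q(x))

Computing term by term:
  P(1)·log₂(P(1)/Q(1)) = 0.5863·log₂(0.5863/0.2) = 0.90973
  P(2)·log₂(P(2)/Q(2)) = 0.0129·log₂(0.0129/0.2) = -0.05101
  P(3)·log₂(P(3)/Q(3)) = 0.0158·log₂(0.0158/0.2) = -0.05786
  P(4)·log₂(P(4)/Q(4)) = 0.0607·log₂(0.0607/0.2) = -0.10442
  P(5)·log₂(P(5)/Q(5)) = 0.3243·log₂(0.3243/0.2) = 0.22614

D_KL(P||Q) = 0.90973 - 0.05101 - 0.05786 - 0.10442 + 0.22614 = 0.92258 ≈ 0.9226 bits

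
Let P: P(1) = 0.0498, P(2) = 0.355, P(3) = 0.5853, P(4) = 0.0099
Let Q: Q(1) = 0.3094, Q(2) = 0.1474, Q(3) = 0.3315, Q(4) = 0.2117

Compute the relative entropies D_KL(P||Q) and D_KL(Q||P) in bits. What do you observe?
D_KL(P||Q) = 0.7552 bits, D_KL(Q||P) = 1.2919 bits. The two directions give different values (D_KL(Q||P) exceeds D_KL(P||Q) by 0.5367 bits): KL divergence is asymmetric.

D_KL(P||Q) = Σ P(x) log₂(P(x)/Q(x))

Computing term by term:
  P(1)·log₂(P(1)/Q(1)) = 0.0498·log₂(0.0498/0.3094) = -0.13124
  P(2)·log₂(P(2)/Q(2)) = 0.355·log₂(0.355/0.1474) = 0.45017
  P(3)·log₂(P(3)/Q(3)) = 0.5853·log₂(0.5853/0.3315) = 0.48004
  P(4)·log₂(P(4)/Q(4)) = 0.0099·log₂(0.0099/0.2117) = -0.04374

D_KL(P||Q) = -0.13124 + 0.45017 + 0.48004 - 0.04374 = 0.75523 ≈ 0.7552 bits

D_KL(Q||P) = Σ Q(x) log₂(Q(x)/P(x))

Computing term by term:
  Q(1)·log₂(Q(1)/P(1)) = 0.3094·log₂(0.3094/0.0498) = 0.81535
  Q(2)·log₂(Q(2)/P(2)) = 0.1474·log₂(0.1474/0.355) = -0.18692
  Q(3)·log₂(Q(3)/P(3)) = 0.3315·log₂(0.3315/0.5853) = -0.27189
  Q(4)·log₂(Q(4)/P(4)) = 0.2117·log₂(0.2117/0.0099) = 0.93539

D_KL(Q||P) = 0.81535 - 0.18692 - 0.27189 + 0.93539 = 1.29193 ≈ 1.2919 bits

These are NOT equal (difference: 0.5367 bits). KL divergence is asymmetric: D_KL(P||Q) ≠ D_KL(Q||P) in general.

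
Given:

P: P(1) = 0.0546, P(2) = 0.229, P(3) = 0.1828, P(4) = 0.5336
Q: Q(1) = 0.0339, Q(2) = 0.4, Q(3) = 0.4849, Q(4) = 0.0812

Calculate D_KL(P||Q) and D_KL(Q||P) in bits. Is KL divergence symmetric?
D_KL(P||Q) = 1.0454 bits, D_KL(Q||P) = 0.7605 bits. No, KL divergence is not symmetric.

D_KL(P||Q) = Σ P(x) log₂(P(x)/Q(x))

Computing term by term:
  P(1)·log₂(P(1)/Q(1)) = 0.0546·log₂(0.0546/0.0339) = 0.03754
  P(2)·log₂(P(2)/Q(2)) = 0.229·log₂(0.229/0.4) = -0.18427
  P(3)·log₂(P(3)/Q(3)) = 0.1828·log₂(0.1828/0.4849) = -0.25728
  P(4)·log₂(P(4)/Q(4)) = 0.5336·log₂(0.5336/0.0812) = 1.44937

D_KL(P||Q) = 0.03754 - 0.18427 - 0.25728 + 1.44937 = 1.04536 ≈ 1.0454 bits

D_KL(Q||P) = Σ Q(x) log₂(Q(x)/P(x))

Computing term by term:
  Q(1)·log₂(Q(1)/P(1)) = 0.0339·log₂(0.0339/0.0546) = -0.02331
  Q(2)·log₂(Q(2)/P(2)) = 0.4·log₂(0.4/0.229) = 0.32186
  Q(3)·log₂(Q(3)/P(3)) = 0.4849·log₂(0.4849/0.1828) = 0.68246
  Q(4)·log₂(Q(4)/P(4)) = 0.0812·log₂(0.0812/0.5336) = -0.22056

D_KL(Q||P) = -0.02331 + 0.32186 + 0.68246 - 0.22056 = 0.76045 ≈ 0.7605 bits

These are NOT equal (difference: 0.2849 bits). KL divergence is asymmetric: D_KL(P||Q) ≠ D_KL(Q||P) in general.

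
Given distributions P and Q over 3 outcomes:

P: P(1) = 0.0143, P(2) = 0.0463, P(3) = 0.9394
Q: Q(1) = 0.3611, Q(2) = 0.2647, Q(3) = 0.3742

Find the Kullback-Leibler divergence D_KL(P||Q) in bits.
1.0644 bits

D_KL(P||Q) = Σ P(x) log₂(P(x)/Q(x))

Computing term by term:
  P(1)·log₂(P(1)/Q(1)) = 0.0143·log₂(0.0143/0.3611) = -0.06661
  P(2)·log₂(P(2)/Q(2)) = 0.0463·log₂(0.0463/0.2647) = -0.11646
  P(3)·log₂(P(3)/Q(3)) = 0.9394·log₂(0.9394/0.3742) = 1.24746

D_KL(P||Q) = -0.06661 - 0.11646 + 1.24746 = 1.06439 ≈ 1.0644 bits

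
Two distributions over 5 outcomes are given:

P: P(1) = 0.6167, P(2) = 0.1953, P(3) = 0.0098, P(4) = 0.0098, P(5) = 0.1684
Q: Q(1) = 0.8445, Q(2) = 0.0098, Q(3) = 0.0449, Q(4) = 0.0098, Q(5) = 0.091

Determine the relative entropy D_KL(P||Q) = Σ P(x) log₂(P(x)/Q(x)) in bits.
0.6914 bits

D_KL(P||Q) = Σ P(x) log₂(P(x)/Q(x))

Computing term by term:
  P(1)·log₂(P(1)/Q(1)) = 0.6167·log₂(0.6167/0.8445) = -0.27969
  P(2)·log₂(P(2)/Q(2)) = 0.1953·log₂(0.1953/0.0098) = 0.84306
  P(3)·log₂(P(3)/Q(3)) = 0.0098·log₂(0.0098/0.0449) = -0.02152
  P(4)·log₂(P(4)/Q(4)) = 0.0098·log₂(0.0098/0.0098) = 0.00000
  P(5)·log₂(P(5)/Q(5)) = 0.1684·log₂(0.1684/0.091) = 0.14953

D_KL(P||Q) = -0.27969 + 0.84306 - 0.02152 + 0.00000 + 0.14953 = 0.69138 ≈ 0.6914 bits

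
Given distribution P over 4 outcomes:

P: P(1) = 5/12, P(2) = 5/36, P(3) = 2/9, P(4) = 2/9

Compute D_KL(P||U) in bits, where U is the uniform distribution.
0.1138 bits

U(i) = 1/4 for all i

D_KL(P||U) = Σ P(x) log₂(P(x) / (1/4))
           = Σ P(x) log₂(P(x)) + log₂(4)
           = log₂(4) - H(P)

H(P) = -Σ P(x) log₂(P(x)):
  -P(1)·log₂(P(1)) = -(5/12)·log₂(5/12) = 0.52626
  -P(2)·log₂(P(2)) = -(5/36)·log₂(5/36) = 0.39556
  -P(3)·log₂(P(3)) = -(2/9)·log₂(2/9) = 0.48221
  -P(4)·log₂(P(4)) = -(2/9)·log₂(2/9) = 0.48221
H(P) = 0.52626 + 0.39556 + 0.48221 + 0.48221 = 1.88624 bits

log₂(4) = 2.00000 bits

D_KL(P||U) = 2.00000 - 1.88624 = 0.11376 ≈ 0.1138 bits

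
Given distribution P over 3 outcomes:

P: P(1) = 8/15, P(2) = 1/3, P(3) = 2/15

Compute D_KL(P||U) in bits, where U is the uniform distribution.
0.1854 bits

U(i) = 1/3 for all i

D_KL(P||U) = Σ P(x) log₂(P(x) / (1/3))
           = Σ P(x) log₂(P(x)) + log₂(3)
           = log₂(3) - H(P)

H(P) = -Σ P(x) log₂(P(x)):
  -P(1)·log₂(P(1)) = -(8/15)·log₂(8/15) = 0.48367
  -P(2)·log₂(P(2)) = -(1/3)·log₂(1/3) = 0.52832
  -P(3)·log₂(P(3)) = -(2/15)·log₂(2/15) = 0.38759
H(P) = 0.48367 + 0.52832 + 0.38759 = 1.39958 bits

log₂(3) = 1.58496 bits

D_KL(P||U) = 1.58496 - 1.39958 = 0.18538 ≈ 0.1854 bits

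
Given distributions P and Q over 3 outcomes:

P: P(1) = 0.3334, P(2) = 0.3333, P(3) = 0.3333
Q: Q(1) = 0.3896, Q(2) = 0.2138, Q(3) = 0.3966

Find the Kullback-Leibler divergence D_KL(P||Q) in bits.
0.0550 bits

D_KL(P||Q) = Σ P(x) log₂(P(x)/Q(x))

Computing term by term:
  P(1)·log₂(P(1)/Q(1)) = 0.3334·log₂(0.3334/0.3896) = -0.07493
  P(2)·log₂(P(2)/Q(2)) = 0.3333·log₂(0.3333/0.2138) = 0.21350
  P(3)·log₂(P(3)/Q(3)) = 0.3333·log₂(0.3333/0.3966) = -0.08361

D_KL(P||Q) = -0.07493 + 0.21350 - 0.08361 = 0.05496 ≈ 0.0550 bits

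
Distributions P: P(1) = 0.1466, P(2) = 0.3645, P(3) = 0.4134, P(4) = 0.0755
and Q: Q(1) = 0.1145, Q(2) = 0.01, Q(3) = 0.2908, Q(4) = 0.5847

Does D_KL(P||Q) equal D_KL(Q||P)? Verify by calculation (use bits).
D_KL(P||Q) = 1.9301 bits, D_KL(Q||P) = 1.4864 bits. No — D_KL(P||Q) ≠ D_KL(Q||P) for this pair.

D_KL(P||Q) = Σ P(x) log₂(P(x)/Q(x))

Computing term by term:
  P(1)·log₂(P(1)/Q(1)) = 0.1466·log₂(0.1466/0.1145) = 0.05227
  P(2)·log₂(P(2)/Q(2)) = 0.3645·log₂(0.3645/0.01) = 1.89097
  P(3)·log₂(P(3)/Q(3)) = 0.4134·log₂(0.4134/0.2908) = 0.20981
  P(4)·log₂(P(4)/Q(4)) = 0.0755·log₂(0.0755/0.5847) = -0.22296

D_KL(P||Q) = 0.05227 + 1.89097 + 0.20981 - 0.22296 = 1.93009 ≈ 1.9301 bits

D_KL(Q||P) = Σ Q(x) log₂(Q(x)/P(x))

Computing term by term:
  Q(1)·log₂(Q(1)/P(1)) = 0.1145·log₂(0.1145/0.1466) = -0.04082
  Q(2)·log₂(Q(2)/P(2)) = 0.01·log₂(0.01/0.3645) = -0.05188
  Q(3)·log₂(Q(3)/P(3)) = 0.2908·log₂(0.2908/0.4134) = -0.14758
  Q(4)·log₂(Q(4)/P(4)) = 0.5847·log₂(0.5847/0.0755) = 1.72671

D_KL(Q||P) = -0.04082 - 0.05188 - 0.14758 + 1.72671 = 1.48643 ≈ 1.4864 bits

These are NOT equal (difference: 0.4437 bits). KL divergence is asymmetric: D_KL(P||Q) ≠ D_KL(Q||P) in general.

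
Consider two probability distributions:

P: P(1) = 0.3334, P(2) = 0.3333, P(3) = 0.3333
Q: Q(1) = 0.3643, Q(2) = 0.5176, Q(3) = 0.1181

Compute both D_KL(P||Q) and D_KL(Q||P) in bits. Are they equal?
D_KL(P||Q) = 0.2446 bits, D_KL(Q||P) = 0.1985 bits. No, they are not equal.

D_KL(P||Q) = Σ P(x) log₂(P(x)/Q(x))

Computing term by term:
  P(1)·log₂(P(1)/Q(1)) = 0.3334·log₂(0.3334/0.3643) = -0.04263
  P(2)·log₂(P(2)/Q(2)) = 0.3333·log₂(0.3333/0.5176) = -0.21165
  P(3)·log₂(P(3)/Q(3)) = 0.3333·log₂(0.3333/0.1181) = 0.49889

D_KL(P||Q) = -0.04263 - 0.21165 + 0.49889 = 0.24461 ≈ 0.2446 bits

D_KL(Q||P) = Σ Q(x) log₂(Q(x)/P(x))

Computing term by term:
  Q(1)·log₂(Q(1)/P(1)) = 0.3643·log₂(0.3643/0.3334) = 0.04658
  Q(2)·log₂(Q(2)/P(2)) = 0.5176·log₂(0.5176/0.3333) = 0.32868
  Q(3)·log₂(Q(3)/P(3)) = 0.1181·log₂(0.1181/0.3333) = -0.17677

D_KL(Q||P) = 0.04658 + 0.32868 - 0.17677 = 0.19849 ≈ 0.1985 bits

These are NOT equal (difference: 0.0461 bits). KL divergence is asymmetric: D_KL(P||Q) ≠ D_KL(Q||P) in general.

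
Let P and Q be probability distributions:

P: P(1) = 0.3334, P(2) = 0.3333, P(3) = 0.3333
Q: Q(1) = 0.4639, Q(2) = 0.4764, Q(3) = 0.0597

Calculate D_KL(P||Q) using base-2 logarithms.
0.4963 bits

D_KL(P||Q) = Σ P(x) log₂(P(x)/Q(x))

Computing term by term:
  P(1)·log₂(P(1)/Q(1)) = 0.3334·log₂(0.3334/0.4639) = -0.15889
  P(2)·log₂(P(2)/Q(2)) = 0.3333·log₂(0.3333/0.4764) = -0.17177
  P(3)·log₂(P(3)/Q(3)) = 0.3333·log₂(0.3333/0.0597) = 0.82692

D_KL(P||Q) = -0.15889 - 0.17177 + 0.82692 = 0.49626 ≈ 0.4963 bits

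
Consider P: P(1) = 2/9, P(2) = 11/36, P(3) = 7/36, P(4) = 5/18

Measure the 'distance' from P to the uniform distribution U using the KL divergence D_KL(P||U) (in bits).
0.0224 bits

U(i) = 1/4 for all i

D_KL(P||U) = Σ P(x) log₂(P(x) / (1/4))
           = Σ P(x) log₂(P(x)) + log₂(4)
           = log₂(4) - H(P)

H(P) = -Σ P(x) log₂(P(x)):
  -P(1)·log₂(P(1)) = -(2/9)·log₂(2/9) = 0.48221
  -P(2)·log₂(P(2)) = -(11/36)·log₂(11/36) = 0.52265
  -P(3)·log₂(P(3)) = -(7/36)·log₂(7/36) = 0.45939
  -P(4)·log₂(P(4)) = -(5/18)·log₂(5/18) = 0.51333
H(P) = 0.48221 + 0.52265 + 0.45939 + 0.51333 = 1.97758 bits

log₂(4) = 2.00000 bits

D_KL(P||U) = 2.00000 - 1.97758 = 0.02242 ≈ 0.0224 bits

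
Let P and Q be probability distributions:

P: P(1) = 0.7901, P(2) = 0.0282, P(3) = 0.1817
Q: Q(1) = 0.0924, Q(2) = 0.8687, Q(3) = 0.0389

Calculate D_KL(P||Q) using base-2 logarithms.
2.7108 bits

D_KL(P||Q) = Σ P(x) log₂(P(x)/Q(x))

Computing term by term:
  P(1)·log₂(P(1)/Q(1)) = 0.7901·log₂(0.7901/0.0924) = 2.44621
  P(2)·log₂(P(2)/Q(2)) = 0.0282·log₂(0.0282/0.8687) = -0.13945
  P(3)·log₂(P(3)/Q(3)) = 0.1817·log₂(0.1817/0.0389) = 0.40405

D_KL(P||Q) = 2.44621 - 0.13945 + 0.40405 = 2.71081 ≈ 2.7108 bits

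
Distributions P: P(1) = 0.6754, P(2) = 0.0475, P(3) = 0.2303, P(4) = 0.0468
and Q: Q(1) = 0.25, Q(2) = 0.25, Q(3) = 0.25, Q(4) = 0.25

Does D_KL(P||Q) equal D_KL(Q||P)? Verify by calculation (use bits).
D_KL(P||Q) = 0.7142 bits, D_KL(Q||P) = 0.8745 bits. No — D_KL(P||Q) ≠ D_KL(Q||P) for this pair.

D_KL(P||Q) = Σ P(x) log₂(P(x)/Q(x))

Computing term by term:
  P(1)·log₂(P(1)/Q(1)) = 0.6754·log₂(0.6754/0.25) = 0.96840
  P(2)·log₂(P(2)/Q(2)) = 0.0475·log₂(0.0475/0.25) = -0.11381
  P(3)·log₂(P(3)/Q(3)) = 0.2303·log₂(0.2303/0.25) = -0.02727
  P(4)·log₂(P(4)/Q(4)) = 0.0468·log₂(0.0468/0.25) = -0.11313

D_KL(P||Q) = 0.96840 - 0.11381 - 0.02727 - 0.11313 = 0.71419 ≈ 0.7142 bits

D_KL(Q||P) = Σ Q(x) log₂(Q(x)/P(x))

Computing term by term:
  Q(1)·log₂(Q(1)/P(1)) = 0.25·log₂(0.25/0.6754) = -0.35845
  Q(2)·log₂(Q(2)/P(2)) = 0.25·log₂(0.25/0.0475) = 0.59898
  Q(3)·log₂(Q(3)/P(3)) = 0.25·log₂(0.25/0.2303) = 0.02960
  Q(4)·log₂(Q(4)/P(4)) = 0.25·log₂(0.25/0.0468) = 0.60434

D_KL(Q||P) = -0.35845 + 0.59898 + 0.02960 + 0.60434 = 0.87447 ≈ 0.8745 bits

These are NOT equal (difference: 0.1603 bits). KL divergence is asymmetric: D_KL(P||Q) ≠ D_KL(Q||P) in general.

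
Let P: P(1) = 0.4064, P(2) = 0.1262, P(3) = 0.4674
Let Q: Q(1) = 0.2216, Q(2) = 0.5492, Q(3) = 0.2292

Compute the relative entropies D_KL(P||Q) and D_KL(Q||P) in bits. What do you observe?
D_KL(P||Q) = 0.5683 bits, D_KL(Q||P) = 0.7357 bits. The two directions give different values (D_KL(Q||P) exceeds D_KL(P||Q) by 0.1674 bits): KL divergence is asymmetric.

D_KL(P||Q) = Σ P(x) log₂(P(x)/Q(x))

Computing term by term:
  P(1)·log₂(P(1)/Q(1)) = 0.4064·log₂(0.4064/0.2216) = 0.35558
  P(2)·log₂(P(2)/Q(2)) = 0.1262·log₂(0.1262/0.5492) = -0.26775
  P(3)·log₂(P(3)/Q(3)) = 0.4674·log₂(0.4674/0.2292) = 0.48051

D_KL(P||Q) = 0.35558 - 0.26775 + 0.48051 = 0.56834 ≈ 0.5683 bits

D_KL(Q||P) = Σ Q(x) log₂(Q(x)/P(x))

Computing term by term:
  Q(1)·log₂(Q(1)/P(1)) = 0.2216·log₂(0.2216/0.4064) = -0.19389
  Q(2)·log₂(Q(2)/P(2)) = 0.5492·log₂(0.5492/0.1262) = 1.16519
  Q(3)·log₂(Q(3)/P(3)) = 0.2292·log₂(0.2292/0.4674) = -0.23563

D_KL(Q||P) = -0.19389 + 1.16519 - 0.23563 = 0.73567 ≈ 0.7357 bits

These are NOT equal (difference: 0.1674 bits). KL divergence is asymmetric: D_KL(P||Q) ≠ D_KL(Q||P) in general.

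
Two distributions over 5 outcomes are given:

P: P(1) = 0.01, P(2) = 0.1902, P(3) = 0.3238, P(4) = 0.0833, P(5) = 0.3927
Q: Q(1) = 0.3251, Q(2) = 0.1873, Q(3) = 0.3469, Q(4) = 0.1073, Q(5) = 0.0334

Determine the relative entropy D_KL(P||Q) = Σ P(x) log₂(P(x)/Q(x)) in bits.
1.2876 bits

D_KL(P||Q) = Σ P(x) log₂(P(x)/Q(x))

Computing term by term:
  P(1)·log₂(P(1)/Q(1)) = 0.01·log₂(0.01/0.3251) = -0.05023
  P(2)·log₂(P(2)/Q(2)) = 0.1902·log₂(0.1902/0.1873) = 0.00422
  P(3)·log₂(P(3)/Q(3)) = 0.3238·log₂(0.3238/0.3469) = -0.03219
  P(4)·log₂(P(4)/Q(4)) = 0.0833·log₂(0.0833/0.1073) = -0.03043
  P(5)·log₂(P(5)/Q(5)) = 0.3927·log₂(0.3927/0.0334) = 1.39625

D_KL(P||Q) = -0.05023 + 0.00422 - 0.03219 - 0.03043 + 1.39625 = 1.28762 ≈ 1.2876 bits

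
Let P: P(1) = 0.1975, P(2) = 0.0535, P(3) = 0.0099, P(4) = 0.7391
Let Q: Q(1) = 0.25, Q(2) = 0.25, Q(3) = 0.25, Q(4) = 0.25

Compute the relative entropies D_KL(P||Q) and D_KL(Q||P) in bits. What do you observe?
D_KL(P||Q) = 0.9236 bits, D_KL(Q||P) = 1.4147 bits. The two directions give different values (D_KL(Q||P) exceeds D_KL(P||Q) by 0.4911 bits): KL divergence is asymmetric.

D_KL(P||Q) = Σ P(x) log₂(P(x)/Q(x))

Computing term by term:
  P(1)·log₂(P(1)/Q(1)) = 0.1975·log₂(0.1975/0.25) = -0.06716
  P(2)·log₂(P(2)/Q(2)) = 0.0535·log₂(0.0535/0.25) = -0.11900
  P(3)·log₂(P(3)/Q(3)) = 0.0099·log₂(0.0099/0.25) = -0.04612
  P(4)·log₂(P(4)/Q(4)) = 0.7391·log₂(0.7391/0.25) = 1.15584

D_KL(P||Q) = -0.06716 - 0.11900 - 0.04612 + 1.15584 = 0.92356 ≈ 0.9236 bits

D_KL(Q||P) = Σ Q(x) log₂(Q(x)/P(x))

Computing term by term:
  Q(1)·log₂(Q(1)/P(1)) = 0.25·log₂(0.25/0.1975) = 0.08502
  Q(2)·log₂(Q(2)/P(2)) = 0.25·log₂(0.25/0.0535) = 0.55608
  Q(3)·log₂(Q(3)/P(3)) = 0.25·log₂(0.25/0.0099) = 1.16459
  Q(4)·log₂(Q(4)/P(4)) = 0.25·log₂(0.25/0.7391) = -0.39096

D_KL(Q||P) = 0.08502 + 0.55608 + 1.16459 - 0.39096 = 1.41473 ≈ 1.4147 bits

These are NOT equal (difference: 0.4911 bits). KL divergence is asymmetric: D_KL(P||Q) ≠ D_KL(Q||P) in general.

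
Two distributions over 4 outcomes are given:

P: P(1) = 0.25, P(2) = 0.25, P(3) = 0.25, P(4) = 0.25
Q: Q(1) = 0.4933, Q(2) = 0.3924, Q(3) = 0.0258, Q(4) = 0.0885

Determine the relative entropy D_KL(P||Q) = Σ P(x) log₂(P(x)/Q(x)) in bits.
0.7859 bits

D_KL(P||Q) = Σ P(x) log₂(P(x)/Q(x))

Computing term by term:
  P(1)·log₂(P(1)/Q(1)) = 0.25·log₂(0.25/0.4933) = -0.24513
  P(2)·log₂(P(2)/Q(2)) = 0.25·log₂(0.25/0.3924) = -0.16260
  P(3)·log₂(P(3)/Q(3)) = 0.25·log₂(0.25/0.0258) = 0.81912
  P(4)·log₂(P(4)/Q(4)) = 0.25·log₂(0.25/0.0885) = 0.37454

D_KL(P||Q) = -0.24513 - 0.16260 + 0.81912 + 0.37454 = 0.78593 ≈ 0.7859 bits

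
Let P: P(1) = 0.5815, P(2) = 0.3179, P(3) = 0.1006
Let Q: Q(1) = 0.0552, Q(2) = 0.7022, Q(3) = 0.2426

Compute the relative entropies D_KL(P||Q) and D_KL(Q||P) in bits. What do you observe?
D_KL(P||Q) = 1.4842 bits, D_KL(Q||P) = 0.9234 bits. The two directions give different values (D_KL(P||Q) exceeds D_KL(Q||P) by 0.5608 bits): KL divergence is asymmetric.

D_KL(P||Q) = Σ P(x) log₂(P(x)/Q(x))

Computing term by term:
  P(1)·log₂(P(1)/Q(1)) = 0.5815·log₂(0.5815/0.0552) = 1.97538
  P(2)·log₂(P(2)/Q(2)) = 0.3179·log₂(0.3179/0.7022) = -0.36346
  P(3)·log₂(P(3)/Q(3)) = 0.1006·log₂(0.1006/0.2426) = -0.12776

D_KL(P||Q) = 1.97538 - 0.36346 - 0.12776 = 1.48416 ≈ 1.4842 bits

D_KL(Q||P) = Σ Q(x) log₂(Q(x)/P(x))

Computing term by term:
  Q(1)·log₂(Q(1)/P(1)) = 0.0552·log₂(0.0552/0.5815) = -0.18752
  Q(2)·log₂(Q(2)/P(2)) = 0.7022·log₂(0.7022/0.3179) = 0.80283
  Q(3)·log₂(Q(3)/P(3)) = 0.2426·log₂(0.2426/0.1006) = 0.30809

D_KL(Q||P) = -0.18752 + 0.80283 + 0.30809 = 0.92340 ≈ 0.9234 bits

These are NOT equal (difference: 0.5608 bits). KL divergence is asymmetric: D_KL(P||Q) ≠ D_KL(Q||P) in general.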